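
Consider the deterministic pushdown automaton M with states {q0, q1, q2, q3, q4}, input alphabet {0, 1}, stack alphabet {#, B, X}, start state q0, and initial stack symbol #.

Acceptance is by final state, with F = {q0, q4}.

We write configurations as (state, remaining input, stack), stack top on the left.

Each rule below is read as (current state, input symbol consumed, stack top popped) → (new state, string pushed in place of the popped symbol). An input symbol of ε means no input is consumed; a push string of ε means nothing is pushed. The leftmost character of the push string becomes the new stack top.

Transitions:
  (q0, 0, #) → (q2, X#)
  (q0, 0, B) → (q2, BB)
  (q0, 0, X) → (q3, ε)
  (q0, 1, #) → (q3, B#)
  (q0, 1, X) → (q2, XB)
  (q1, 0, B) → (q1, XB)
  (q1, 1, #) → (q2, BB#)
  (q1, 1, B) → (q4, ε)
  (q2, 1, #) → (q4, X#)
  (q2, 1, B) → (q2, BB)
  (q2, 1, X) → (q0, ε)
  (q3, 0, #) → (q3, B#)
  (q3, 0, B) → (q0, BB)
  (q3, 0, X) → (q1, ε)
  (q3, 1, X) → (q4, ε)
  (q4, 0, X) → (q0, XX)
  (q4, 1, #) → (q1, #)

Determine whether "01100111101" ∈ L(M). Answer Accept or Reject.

Reject

(q0, 01100111101, #)
  read 0, top #: go to q2, push X# → (q2, 1100111101, X#)
  read 1, top X: go to q0, push ε → (q0, 100111101, #)
  read 1, top #: go to q3, push B# → (q3, 00111101, B#)
  read 0, top B: go to q0, push BB → (q0, 0111101, BB#)
  read 0, top B: go to q2, push BB → (q2, 111101, BBB#)
  read 1, top B: go to q2, push BB → (q2, 11101, BBBB#)
  read 1, top B: go to q2, push BB → (q2, 1101, BBBBB#)
  read 1, top B: go to q2, push BB → (q2, 101, BBBBBB#)
  read 1, top B: go to q2, push BB → (q2, 01, BBBBBBB#)
No transition applies at (q2, 01, BBBBBBB#); input not fully consumed.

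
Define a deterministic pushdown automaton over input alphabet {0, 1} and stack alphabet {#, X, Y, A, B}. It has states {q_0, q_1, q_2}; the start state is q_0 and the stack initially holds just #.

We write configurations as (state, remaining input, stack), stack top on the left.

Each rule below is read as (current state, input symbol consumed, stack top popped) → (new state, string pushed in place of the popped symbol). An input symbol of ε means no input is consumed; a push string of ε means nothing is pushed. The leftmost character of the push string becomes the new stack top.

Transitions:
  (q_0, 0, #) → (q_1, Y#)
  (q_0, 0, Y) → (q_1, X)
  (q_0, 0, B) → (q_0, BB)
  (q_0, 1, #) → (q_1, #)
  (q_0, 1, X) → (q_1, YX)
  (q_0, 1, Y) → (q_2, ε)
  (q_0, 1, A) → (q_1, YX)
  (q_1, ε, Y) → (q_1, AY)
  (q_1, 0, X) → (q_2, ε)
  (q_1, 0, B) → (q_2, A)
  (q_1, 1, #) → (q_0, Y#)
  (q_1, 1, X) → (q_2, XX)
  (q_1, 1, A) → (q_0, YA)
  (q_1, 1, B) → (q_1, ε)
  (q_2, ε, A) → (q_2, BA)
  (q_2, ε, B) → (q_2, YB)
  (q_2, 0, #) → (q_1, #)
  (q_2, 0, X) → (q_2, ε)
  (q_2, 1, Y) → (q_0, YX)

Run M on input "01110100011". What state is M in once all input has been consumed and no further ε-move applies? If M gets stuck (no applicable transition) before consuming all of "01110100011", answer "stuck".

(q_0, 01110100011, #)
  read 0, top #: go to q_1, push Y# → (q_1, 1110100011, Y#)
  ε-move, top Y: go to q_1, push AY → (q_1, 1110100011, AY#)
  read 1, top A: go to q_0, push YA → (q_0, 110100011, YAY#)
  read 1, top Y: go to q_2, push ε → (q_2, 10100011, AY#)
  ε-move, top A: go to q_2, push BA → (q_2, 10100011, BAY#)
  ε-move, top B: go to q_2, push YB → (q_2, 10100011, YBAY#)
  read 1, top Y: go to q_0, push YX → (q_0, 0100011, YXBAY#)
  read 0, top Y: go to q_1, push X → (q_1, 100011, XXBAY#)
  read 1, top X: go to q_2, push XX → (q_2, 00011, XXXBAY#)
  read 0, top X: go to q_2, push ε → (q_2, 0011, XXBAY#)
  read 0, top X: go to q_2, push ε → (q_2, 011, XBAY#)
  read 0, top X: go to q_2, push ε → (q_2, 11, BAY#)
  ε-move, top B: go to q_2, push YB → (q_2, 11, YBAY#)
  read 1, top Y: go to q_0, push YX → (q_0, 1, YXBAY#)
  read 1, top Y: go to q_2, push ε → (q_2, ε, XBAY#)
All input consumed; M is in state q_2.

q_2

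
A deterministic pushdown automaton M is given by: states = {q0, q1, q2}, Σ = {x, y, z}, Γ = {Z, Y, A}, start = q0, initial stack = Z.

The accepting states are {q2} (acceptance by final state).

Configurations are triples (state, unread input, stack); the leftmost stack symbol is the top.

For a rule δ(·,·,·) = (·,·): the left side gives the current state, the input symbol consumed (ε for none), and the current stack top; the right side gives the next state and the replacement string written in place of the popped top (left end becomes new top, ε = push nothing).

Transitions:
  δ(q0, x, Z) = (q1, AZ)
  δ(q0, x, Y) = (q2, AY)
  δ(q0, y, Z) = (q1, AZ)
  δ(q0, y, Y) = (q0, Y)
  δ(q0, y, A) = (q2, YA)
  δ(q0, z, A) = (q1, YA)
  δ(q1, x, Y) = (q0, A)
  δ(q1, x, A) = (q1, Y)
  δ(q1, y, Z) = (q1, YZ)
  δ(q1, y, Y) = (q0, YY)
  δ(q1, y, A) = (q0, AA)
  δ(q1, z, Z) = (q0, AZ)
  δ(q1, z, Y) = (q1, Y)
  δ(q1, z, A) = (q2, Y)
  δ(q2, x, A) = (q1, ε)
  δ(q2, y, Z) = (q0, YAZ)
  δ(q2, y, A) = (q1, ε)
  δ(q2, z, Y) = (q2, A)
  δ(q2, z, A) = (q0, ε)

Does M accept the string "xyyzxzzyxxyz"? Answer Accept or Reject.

Accept

(q0, xyyzxzzyxxyz, Z)
  read x, top Z: go to q1, push AZ → (q1, yyzxzzyxxyz, AZ)
  read y, top A: go to q0, push AA → (q0, yzxzzyxxyz, AAZ)
  read y, top A: go to q2, push YA → (q2, zxzzyxxyz, YAAZ)
  read z, top Y: go to q2, push A → (q2, xzzyxxyz, AAAZ)
  read x, top A: go to q1, push ε → (q1, zzyxxyz, AAZ)
  read z, top A: go to q2, push Y → (q2, zyxxyz, YAZ)
  read z, top Y: go to q2, push A → (q2, yxxyz, AAZ)
  read y, top A: go to q1, push ε → (q1, xxyz, AZ)
  read x, top A: go to q1, push Y → (q1, xyz, YZ)
  read x, top Y: go to q0, push A → (q0, yz, AZ)
  read y, top A: go to q2, push YA → (q2, z, YAZ)
  read z, top Y: go to q2, push A → (q2, ε, AAZ)
All input consumed; state q2 ∈ F.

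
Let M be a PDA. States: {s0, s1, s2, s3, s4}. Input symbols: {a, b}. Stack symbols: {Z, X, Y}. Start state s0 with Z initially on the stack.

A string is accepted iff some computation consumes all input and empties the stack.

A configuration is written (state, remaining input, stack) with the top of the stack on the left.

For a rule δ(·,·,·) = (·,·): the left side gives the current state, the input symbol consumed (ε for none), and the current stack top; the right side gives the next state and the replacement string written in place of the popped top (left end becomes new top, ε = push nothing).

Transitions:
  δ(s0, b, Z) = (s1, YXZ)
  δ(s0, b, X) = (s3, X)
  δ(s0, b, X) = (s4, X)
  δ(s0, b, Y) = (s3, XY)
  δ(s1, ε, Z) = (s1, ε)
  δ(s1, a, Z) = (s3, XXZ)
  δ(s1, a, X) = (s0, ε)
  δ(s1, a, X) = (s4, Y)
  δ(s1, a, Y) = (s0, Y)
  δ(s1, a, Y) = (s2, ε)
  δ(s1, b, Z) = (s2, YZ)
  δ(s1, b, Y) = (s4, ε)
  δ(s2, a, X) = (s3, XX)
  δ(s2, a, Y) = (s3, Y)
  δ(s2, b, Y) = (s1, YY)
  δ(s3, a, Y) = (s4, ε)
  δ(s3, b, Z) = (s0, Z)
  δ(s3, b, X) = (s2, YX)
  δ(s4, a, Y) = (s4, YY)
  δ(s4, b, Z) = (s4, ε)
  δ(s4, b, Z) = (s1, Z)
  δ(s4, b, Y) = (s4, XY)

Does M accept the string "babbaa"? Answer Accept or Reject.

Reject

No computation consumes all input and empties the stack.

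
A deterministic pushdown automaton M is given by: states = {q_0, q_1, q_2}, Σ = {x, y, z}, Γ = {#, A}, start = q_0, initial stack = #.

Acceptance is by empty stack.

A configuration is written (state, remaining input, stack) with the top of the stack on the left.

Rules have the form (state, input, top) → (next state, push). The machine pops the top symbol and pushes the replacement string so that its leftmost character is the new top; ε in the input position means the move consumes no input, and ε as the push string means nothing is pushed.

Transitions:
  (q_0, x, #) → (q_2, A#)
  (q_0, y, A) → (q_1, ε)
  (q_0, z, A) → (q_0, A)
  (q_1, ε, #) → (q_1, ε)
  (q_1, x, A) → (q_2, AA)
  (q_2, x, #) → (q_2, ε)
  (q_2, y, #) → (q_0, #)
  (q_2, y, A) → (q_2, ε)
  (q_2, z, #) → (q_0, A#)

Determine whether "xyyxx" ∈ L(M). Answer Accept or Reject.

(q_0, xyyxx, #) ⊢ (q_2, yyxx, A#) ⊢ (q_2, yxx, #) ⊢ (q_0, xx, #) ⊢ (q_2, x, A#)
No transition applies at (q_2, x, A#); input not fully consumed.

Reject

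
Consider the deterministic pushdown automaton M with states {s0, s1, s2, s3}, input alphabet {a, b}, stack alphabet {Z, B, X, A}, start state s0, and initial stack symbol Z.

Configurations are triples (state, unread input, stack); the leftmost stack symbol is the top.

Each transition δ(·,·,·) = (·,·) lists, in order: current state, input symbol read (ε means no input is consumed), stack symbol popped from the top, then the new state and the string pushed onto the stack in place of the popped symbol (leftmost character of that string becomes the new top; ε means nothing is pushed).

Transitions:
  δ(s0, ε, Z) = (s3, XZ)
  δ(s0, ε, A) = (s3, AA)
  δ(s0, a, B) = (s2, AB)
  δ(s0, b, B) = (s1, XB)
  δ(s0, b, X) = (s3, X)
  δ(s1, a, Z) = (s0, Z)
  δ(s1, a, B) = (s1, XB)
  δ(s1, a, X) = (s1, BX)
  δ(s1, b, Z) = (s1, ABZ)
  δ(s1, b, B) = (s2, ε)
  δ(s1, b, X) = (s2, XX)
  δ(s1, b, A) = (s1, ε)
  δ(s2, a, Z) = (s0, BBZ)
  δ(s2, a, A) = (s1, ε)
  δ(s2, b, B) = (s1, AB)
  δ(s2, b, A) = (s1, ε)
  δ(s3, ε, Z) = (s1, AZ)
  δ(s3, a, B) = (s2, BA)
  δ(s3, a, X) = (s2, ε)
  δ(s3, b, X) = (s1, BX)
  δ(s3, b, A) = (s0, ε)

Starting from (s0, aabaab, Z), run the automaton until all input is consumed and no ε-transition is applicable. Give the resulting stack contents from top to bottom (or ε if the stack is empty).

(s0, aabaab, Z) ⊢ (s3, aabaab, XZ) ⊢ (s2, abaab, Z) ⊢ (s0, baab, BBZ) ⊢ (s1, aab, XBBZ) ⊢ (s1, ab, BXBBZ) ⊢ (s1, b, XBXBBZ) ⊢ (s2, ε, XXBXBBZ)
All input consumed in state s2 with stack XXBXBBZ.

XXBXBBZ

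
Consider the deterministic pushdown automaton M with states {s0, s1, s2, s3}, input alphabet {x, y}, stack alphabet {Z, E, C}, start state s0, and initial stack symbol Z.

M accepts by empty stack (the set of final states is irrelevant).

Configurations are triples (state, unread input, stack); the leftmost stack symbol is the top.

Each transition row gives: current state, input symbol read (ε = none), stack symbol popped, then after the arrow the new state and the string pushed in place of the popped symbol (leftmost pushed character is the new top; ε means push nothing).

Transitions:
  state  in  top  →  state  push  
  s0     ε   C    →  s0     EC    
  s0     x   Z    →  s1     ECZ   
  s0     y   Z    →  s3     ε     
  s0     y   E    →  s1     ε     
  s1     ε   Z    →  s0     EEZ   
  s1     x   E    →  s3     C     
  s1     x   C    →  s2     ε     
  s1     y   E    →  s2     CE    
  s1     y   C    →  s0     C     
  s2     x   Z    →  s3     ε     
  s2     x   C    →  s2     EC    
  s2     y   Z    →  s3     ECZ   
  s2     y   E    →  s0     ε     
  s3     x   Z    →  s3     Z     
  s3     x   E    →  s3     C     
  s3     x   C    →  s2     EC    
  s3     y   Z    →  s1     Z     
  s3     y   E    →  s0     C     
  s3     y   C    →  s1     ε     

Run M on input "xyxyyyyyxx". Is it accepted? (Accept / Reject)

Reject

(s0, xyxyyyyyxx, Z) ⊢ (s1, yxyyyyyxx, ECZ) ⊢ (s2, xyyyyyxx, CECZ) ⊢ (s2, yyyyyxx, ECECZ) ⊢ (s0, yyyyxx, CECZ) ⊢ (s0, yyyyxx, ECECZ) ⊢ (s1, yyyxx, CECZ) ⊢ (s0, yyxx, CECZ) ⊢ (s0, yyxx, ECECZ) ⊢ (s1, yxx, CECZ) ⊢ (s0, xx, CECZ) ⊢ (s0, xx, ECECZ)
No transition applies at (s0, xx, ECECZ); input not fully consumed.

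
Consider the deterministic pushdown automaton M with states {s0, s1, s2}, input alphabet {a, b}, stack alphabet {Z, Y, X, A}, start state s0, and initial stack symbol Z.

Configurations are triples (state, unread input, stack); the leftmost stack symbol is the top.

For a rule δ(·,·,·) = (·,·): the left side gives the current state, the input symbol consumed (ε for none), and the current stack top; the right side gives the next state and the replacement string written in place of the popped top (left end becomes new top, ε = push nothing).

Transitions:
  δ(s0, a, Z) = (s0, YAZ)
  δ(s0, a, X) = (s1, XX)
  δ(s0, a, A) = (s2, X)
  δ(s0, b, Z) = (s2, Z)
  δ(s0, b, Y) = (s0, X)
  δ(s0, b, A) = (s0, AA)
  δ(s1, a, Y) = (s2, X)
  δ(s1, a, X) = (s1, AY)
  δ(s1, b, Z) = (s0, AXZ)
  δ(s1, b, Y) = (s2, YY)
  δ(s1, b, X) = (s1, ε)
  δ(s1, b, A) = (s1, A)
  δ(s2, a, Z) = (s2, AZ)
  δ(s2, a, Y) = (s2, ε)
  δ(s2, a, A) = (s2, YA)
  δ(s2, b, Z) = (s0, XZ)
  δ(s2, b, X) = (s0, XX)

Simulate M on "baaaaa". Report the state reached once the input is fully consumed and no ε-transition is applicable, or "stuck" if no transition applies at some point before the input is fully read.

(s0, baaaaa, Z)
  read b, top Z: go to s2, push Z → (s2, aaaaa, Z)
  read a, top Z: go to s2, push AZ → (s2, aaaa, AZ)
  read a, top A: go to s2, push YA → (s2, aaa, YAZ)
  read a, top Y: go to s2, push ε → (s2, aa, AZ)
  read a, top A: go to s2, push YA → (s2, a, YAZ)
  read a, top Y: go to s2, push ε → (s2, ε, AZ)
All input consumed; M is in state s2.

s2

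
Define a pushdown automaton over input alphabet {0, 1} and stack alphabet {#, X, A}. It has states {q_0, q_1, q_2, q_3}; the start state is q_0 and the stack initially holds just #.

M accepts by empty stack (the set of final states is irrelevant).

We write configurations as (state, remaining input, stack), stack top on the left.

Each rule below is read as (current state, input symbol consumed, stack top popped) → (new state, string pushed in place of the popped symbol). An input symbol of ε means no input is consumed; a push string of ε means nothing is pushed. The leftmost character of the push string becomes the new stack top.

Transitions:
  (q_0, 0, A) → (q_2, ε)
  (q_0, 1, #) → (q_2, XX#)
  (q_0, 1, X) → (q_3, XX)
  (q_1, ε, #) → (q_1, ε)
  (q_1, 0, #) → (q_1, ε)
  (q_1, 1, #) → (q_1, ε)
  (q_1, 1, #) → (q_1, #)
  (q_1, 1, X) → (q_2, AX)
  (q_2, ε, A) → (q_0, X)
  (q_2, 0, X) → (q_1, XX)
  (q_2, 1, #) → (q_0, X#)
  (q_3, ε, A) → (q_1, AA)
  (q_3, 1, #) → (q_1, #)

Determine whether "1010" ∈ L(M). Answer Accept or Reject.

Reject

No computation consumes all input and empties the stack.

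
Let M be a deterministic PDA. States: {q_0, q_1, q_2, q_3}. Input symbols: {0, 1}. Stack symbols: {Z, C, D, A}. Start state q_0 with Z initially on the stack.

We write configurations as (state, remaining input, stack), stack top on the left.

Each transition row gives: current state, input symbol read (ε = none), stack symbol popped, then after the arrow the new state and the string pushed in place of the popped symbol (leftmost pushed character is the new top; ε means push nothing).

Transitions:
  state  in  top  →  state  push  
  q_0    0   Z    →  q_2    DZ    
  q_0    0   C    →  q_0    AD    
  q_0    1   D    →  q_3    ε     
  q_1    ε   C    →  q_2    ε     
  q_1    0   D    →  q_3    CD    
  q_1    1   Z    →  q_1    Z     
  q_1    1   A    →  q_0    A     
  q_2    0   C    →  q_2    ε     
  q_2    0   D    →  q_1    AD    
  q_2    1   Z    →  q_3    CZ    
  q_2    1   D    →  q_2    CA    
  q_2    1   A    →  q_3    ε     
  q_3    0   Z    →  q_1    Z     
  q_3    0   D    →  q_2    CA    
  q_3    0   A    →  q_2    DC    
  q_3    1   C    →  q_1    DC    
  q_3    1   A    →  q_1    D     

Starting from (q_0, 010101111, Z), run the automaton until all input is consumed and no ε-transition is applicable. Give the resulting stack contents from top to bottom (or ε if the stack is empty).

(q_0, 010101111, Z) ⊢ (q_2, 10101111, DZ) ⊢ (q_2, 0101111, CAZ) ⊢ (q_2, 101111, AZ) ⊢ (q_3, 01111, Z) ⊢ (q_1, 1111, Z) ⊢ (q_1, 111, Z) ⊢ (q_1, 11, Z) ⊢ (q_1, 1, Z) ⊢ (q_1, ε, Z)
All input consumed in state q_1 with stack Z.

Z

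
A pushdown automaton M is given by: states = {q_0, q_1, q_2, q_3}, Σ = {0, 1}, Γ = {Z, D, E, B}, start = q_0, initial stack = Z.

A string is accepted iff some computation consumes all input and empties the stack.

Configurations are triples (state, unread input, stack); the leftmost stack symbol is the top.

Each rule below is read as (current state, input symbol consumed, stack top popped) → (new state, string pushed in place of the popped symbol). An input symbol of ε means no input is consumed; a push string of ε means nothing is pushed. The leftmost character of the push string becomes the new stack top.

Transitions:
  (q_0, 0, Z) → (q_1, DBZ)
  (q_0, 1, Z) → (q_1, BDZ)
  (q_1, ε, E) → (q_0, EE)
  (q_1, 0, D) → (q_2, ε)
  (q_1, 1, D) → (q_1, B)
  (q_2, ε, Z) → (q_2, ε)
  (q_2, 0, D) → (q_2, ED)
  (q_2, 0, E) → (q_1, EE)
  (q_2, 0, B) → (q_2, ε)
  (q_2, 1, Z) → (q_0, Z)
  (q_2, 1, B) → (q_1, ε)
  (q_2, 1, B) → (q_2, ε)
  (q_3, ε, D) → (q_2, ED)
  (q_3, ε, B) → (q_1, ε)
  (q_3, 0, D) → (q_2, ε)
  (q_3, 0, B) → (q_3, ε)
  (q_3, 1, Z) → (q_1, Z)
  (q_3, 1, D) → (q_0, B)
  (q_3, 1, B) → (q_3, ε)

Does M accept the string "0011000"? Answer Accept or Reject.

One accepting computation: (q_0, 0011000, Z) ⊢ (q_1, 011000, DBZ) ⊢ (q_2, 11000, BZ) ⊢ (q_2, 1000, Z) ⊢ (q_0, 000, Z) ⊢ (q_1, 00, DBZ) ⊢ (q_2, 0, BZ) ⊢ (q_2, ε, Z) ⊢ (q_2, ε, ε)
All input consumed and the stack is empty.

Accept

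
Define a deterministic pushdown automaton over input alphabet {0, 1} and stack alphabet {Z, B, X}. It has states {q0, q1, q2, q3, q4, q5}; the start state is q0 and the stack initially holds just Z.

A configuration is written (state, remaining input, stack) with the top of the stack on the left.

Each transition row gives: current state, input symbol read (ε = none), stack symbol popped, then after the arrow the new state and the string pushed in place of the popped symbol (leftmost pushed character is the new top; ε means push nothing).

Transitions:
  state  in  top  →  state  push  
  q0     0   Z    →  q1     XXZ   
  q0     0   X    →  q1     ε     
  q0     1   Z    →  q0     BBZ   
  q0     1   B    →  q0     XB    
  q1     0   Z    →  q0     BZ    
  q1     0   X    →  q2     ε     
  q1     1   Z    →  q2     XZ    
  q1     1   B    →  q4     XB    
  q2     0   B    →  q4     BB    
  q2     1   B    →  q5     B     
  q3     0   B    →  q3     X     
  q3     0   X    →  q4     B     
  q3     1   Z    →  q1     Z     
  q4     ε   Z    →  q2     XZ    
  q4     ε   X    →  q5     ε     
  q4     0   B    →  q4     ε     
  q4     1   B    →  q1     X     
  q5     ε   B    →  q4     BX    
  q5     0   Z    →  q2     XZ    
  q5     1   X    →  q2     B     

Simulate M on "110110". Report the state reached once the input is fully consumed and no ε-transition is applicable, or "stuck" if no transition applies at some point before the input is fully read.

(q0, 110110, Z) ⊢ (q0, 10110, BBZ) ⊢ (q0, 0110, XBBZ) ⊢ (q1, 110, BBZ) ⊢ (q4, 10, XBBZ) ⊢ (q5, 10, BBZ) ⊢ (q4, 10, BXBZ) ⊢ (q1, 0, XXBZ) ⊢ (q2, ε, XBZ)
All input consumed; M is in state q2.

q2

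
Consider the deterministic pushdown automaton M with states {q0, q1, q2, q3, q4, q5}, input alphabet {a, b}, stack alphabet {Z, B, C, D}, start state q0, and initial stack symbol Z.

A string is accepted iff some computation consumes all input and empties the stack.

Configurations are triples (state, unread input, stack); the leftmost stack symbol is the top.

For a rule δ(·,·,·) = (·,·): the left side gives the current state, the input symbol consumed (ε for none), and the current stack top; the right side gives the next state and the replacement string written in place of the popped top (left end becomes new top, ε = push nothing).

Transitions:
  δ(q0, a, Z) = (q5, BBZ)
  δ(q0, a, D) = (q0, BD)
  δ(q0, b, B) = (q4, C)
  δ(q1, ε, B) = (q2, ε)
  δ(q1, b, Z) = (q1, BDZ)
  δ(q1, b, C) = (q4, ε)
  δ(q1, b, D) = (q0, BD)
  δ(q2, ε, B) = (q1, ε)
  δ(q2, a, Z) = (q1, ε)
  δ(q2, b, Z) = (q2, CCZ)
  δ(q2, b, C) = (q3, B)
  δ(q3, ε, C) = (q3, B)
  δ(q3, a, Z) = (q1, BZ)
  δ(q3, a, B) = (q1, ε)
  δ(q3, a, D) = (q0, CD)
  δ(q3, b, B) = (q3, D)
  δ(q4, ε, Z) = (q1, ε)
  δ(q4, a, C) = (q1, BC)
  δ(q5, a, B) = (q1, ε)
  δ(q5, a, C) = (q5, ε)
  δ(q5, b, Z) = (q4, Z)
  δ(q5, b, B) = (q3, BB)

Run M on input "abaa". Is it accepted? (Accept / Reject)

(q0, abaa, Z)
  read a, top Z: go to q5, push BBZ → (q5, baa, BBZ)
  read b, top B: go to q3, push BB → (q3, aa, BBBZ)
  read a, top B: go to q1, push ε → (q1, a, BBZ)
  ε-move, top B: go to q2, push ε → (q2, a, BZ)
  ε-move, top B: go to q1, push ε → (q1, a, Z)
No transition applies at (q1, a, Z); input not fully consumed.

Reject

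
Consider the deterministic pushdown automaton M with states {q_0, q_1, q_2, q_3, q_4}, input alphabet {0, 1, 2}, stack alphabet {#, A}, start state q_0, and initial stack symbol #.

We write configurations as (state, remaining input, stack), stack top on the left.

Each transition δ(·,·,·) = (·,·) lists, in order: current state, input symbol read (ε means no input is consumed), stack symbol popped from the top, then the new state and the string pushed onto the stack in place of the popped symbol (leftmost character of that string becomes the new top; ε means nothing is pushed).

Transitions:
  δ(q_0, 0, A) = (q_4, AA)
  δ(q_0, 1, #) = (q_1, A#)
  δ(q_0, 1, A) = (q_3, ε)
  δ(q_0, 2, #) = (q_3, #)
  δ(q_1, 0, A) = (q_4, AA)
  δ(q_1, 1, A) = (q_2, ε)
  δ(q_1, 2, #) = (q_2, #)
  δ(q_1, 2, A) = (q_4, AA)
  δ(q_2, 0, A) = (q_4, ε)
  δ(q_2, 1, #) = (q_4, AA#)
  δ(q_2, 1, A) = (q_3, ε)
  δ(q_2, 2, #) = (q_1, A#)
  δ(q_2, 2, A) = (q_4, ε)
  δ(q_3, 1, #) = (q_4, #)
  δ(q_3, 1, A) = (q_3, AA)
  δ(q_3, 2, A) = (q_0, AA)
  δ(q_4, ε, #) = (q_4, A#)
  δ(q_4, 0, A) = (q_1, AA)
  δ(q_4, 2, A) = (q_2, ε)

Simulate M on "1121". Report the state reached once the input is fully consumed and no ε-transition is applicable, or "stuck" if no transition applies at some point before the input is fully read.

q_2

(q_0, 1121, #)
  read 1, top #: go to q_1, push A# → (q_1, 121, A#)
  read 1, top A: go to q_2, push ε → (q_2, 21, #)
  read 2, top #: go to q_1, push A# → (q_1, 1, A#)
  read 1, top A: go to q_2, push ε → (q_2, ε, #)
All input consumed; M is in state q_2.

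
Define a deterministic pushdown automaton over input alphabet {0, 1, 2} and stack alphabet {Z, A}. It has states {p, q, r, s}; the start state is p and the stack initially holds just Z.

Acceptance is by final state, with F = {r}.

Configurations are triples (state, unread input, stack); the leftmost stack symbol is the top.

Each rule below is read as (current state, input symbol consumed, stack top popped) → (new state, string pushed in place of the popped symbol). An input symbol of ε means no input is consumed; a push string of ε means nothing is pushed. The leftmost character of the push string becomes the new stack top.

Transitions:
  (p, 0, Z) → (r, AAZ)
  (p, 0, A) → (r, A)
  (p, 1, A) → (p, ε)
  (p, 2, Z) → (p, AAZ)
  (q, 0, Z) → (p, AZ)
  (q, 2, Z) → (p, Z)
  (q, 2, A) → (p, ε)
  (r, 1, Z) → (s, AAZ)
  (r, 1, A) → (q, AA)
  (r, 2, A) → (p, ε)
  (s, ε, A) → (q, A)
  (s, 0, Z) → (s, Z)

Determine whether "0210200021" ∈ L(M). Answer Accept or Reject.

(p, 0210200021, Z) ⊢ (r, 210200021, AAZ) ⊢ (p, 10200021, AZ) ⊢ (p, 0200021, Z) ⊢ (r, 200021, AAZ) ⊢ (p, 00021, AZ) ⊢ (r, 0021, AZ)
No transition applies at (r, 0021, AZ); input not fully consumed.

Reject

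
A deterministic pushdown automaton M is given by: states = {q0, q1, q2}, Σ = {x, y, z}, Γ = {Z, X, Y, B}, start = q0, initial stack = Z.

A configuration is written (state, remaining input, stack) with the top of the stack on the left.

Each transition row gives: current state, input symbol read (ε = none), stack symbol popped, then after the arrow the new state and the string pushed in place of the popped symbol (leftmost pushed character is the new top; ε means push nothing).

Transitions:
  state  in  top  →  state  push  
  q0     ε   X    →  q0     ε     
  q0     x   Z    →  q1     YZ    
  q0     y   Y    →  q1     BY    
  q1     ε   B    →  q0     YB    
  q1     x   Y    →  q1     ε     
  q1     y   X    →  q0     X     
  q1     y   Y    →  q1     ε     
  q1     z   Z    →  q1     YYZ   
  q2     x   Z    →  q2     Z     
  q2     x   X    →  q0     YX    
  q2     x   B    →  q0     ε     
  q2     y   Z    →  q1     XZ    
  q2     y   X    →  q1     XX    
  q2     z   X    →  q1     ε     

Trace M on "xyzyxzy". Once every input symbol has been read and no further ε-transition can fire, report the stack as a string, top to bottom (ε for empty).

YZ

(q0, xyzyxzy, Z)
  read x, top Z: go to q1, push YZ → (q1, yzyxzy, YZ)
  read y, top Y: go to q1, push ε → (q1, zyxzy, Z)
  read z, top Z: go to q1, push YYZ → (q1, yxzy, YYZ)
  read y, top Y: go to q1, push ε → (q1, xzy, YZ)
  read x, top Y: go to q1, push ε → (q1, zy, Z)
  read z, top Z: go to q1, push YYZ → (q1, y, YYZ)
  read y, top Y: go to q1, push ε → (q1, ε, YZ)
All input consumed in state q1 with stack YZ.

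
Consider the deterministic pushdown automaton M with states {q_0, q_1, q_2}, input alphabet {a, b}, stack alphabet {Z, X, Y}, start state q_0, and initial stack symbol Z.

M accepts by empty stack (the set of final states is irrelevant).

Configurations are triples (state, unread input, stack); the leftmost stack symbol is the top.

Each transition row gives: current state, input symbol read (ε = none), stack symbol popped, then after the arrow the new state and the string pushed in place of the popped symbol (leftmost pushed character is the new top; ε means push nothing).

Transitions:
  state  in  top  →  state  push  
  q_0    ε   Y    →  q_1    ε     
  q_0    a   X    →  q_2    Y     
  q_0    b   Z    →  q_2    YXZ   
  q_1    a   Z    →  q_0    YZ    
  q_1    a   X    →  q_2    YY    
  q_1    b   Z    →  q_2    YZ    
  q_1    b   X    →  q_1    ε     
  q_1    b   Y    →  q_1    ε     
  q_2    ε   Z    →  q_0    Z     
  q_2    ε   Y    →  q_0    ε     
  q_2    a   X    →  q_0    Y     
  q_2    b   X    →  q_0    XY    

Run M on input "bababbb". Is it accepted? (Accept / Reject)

(q_0, bababbb, Z)
  read b, top Z: go to q_2, push YXZ → (q_2, ababbb, YXZ)
  ε-move, top Y: go to q_0, push ε → (q_0, ababbb, XZ)
  read a, top X: go to q_2, push Y → (q_2, babbb, YZ)
  ε-move, top Y: go to q_0, push ε → (q_0, babbb, Z)
  read b, top Z: go to q_2, push YXZ → (q_2, abbb, YXZ)
  ε-move, top Y: go to q_0, push ε → (q_0, abbb, XZ)
  read a, top X: go to q_2, push Y → (q_2, bbb, YZ)
  ε-move, top Y: go to q_0, push ε → (q_0, bbb, Z)
  read b, top Z: go to q_2, push YXZ → (q_2, bb, YXZ)
  ε-move, top Y: go to q_0, push ε → (q_0, bb, XZ)
No transition applies at (q_0, bb, XZ); input not fully consumed.

Reject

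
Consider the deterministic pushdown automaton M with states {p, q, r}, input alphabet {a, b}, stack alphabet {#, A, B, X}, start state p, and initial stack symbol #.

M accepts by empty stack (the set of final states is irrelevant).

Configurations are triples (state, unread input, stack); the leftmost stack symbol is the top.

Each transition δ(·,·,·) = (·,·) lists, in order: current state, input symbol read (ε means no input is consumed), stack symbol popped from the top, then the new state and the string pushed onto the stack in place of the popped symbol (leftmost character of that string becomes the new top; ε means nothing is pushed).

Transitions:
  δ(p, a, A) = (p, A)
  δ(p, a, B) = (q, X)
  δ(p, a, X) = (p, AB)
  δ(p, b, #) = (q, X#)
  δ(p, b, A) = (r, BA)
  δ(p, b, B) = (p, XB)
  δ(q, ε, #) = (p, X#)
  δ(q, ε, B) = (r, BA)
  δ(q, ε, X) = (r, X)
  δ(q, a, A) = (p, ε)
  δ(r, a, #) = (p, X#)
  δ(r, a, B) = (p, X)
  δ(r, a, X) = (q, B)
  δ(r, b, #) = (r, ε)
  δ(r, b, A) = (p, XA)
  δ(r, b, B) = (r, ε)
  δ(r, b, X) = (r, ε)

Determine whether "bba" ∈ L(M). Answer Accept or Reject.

Reject

(p, bba, #) ⊢ (q, ba, X#) ⊢ (r, ba, X#) ⊢ (r, a, #) ⊢ (p, ε, X#)
All input consumed; stack is X#, not empty, and no further ε-move applies.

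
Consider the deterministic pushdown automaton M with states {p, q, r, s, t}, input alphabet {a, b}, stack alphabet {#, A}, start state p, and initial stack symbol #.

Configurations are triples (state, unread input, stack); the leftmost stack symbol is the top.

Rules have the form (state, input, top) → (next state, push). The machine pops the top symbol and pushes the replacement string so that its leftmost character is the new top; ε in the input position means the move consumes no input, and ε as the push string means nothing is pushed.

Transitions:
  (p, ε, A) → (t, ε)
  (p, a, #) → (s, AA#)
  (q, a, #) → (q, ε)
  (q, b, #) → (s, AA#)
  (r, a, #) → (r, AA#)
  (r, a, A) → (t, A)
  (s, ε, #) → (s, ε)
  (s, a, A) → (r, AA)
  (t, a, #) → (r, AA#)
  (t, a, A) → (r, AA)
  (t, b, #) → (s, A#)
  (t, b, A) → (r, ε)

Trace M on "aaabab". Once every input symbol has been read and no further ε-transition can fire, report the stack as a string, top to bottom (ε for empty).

A#

(p, aaabab, #)
  read a, top #: go to s, push AA# → (s, aabab, AA#)
  read a, top A: go to r, push AA → (r, abab, AAA#)
  read a, top A: go to t, push A → (t, bab, AAA#)
  read b, top A: go to r, push ε → (r, ab, AA#)
  read a, top A: go to t, push A → (t, b, AA#)
  read b, top A: go to r, push ε → (r, ε, A#)
All input consumed in state r with stack A#.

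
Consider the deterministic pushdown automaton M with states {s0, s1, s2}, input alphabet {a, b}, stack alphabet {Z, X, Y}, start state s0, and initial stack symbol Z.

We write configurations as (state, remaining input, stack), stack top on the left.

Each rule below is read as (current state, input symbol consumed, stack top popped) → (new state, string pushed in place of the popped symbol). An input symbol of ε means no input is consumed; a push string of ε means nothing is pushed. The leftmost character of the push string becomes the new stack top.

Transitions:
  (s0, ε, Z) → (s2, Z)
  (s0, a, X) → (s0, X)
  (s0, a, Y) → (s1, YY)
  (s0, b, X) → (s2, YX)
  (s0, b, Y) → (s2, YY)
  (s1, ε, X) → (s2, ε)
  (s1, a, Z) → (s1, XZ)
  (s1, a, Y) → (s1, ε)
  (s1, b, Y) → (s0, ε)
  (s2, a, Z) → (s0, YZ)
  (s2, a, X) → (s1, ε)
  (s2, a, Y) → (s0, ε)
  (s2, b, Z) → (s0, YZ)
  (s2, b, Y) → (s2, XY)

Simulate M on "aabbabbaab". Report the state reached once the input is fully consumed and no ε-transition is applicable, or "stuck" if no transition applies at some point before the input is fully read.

s2

(s0, aabbabbaab, Z) ⊢ (s2, aabbabbaab, Z) ⊢ (s0, abbabbaab, YZ) ⊢ (s1, bbabbaab, YYZ) ⊢ (s0, babbaab, YZ) ⊢ (s2, abbaab, YYZ) ⊢ (s0, bbaab, YZ) ⊢ (s2, baab, YYZ) ⊢ (s2, aab, XYYZ) ⊢ (s1, ab, YYZ) ⊢ (s1, b, YZ) ⊢ (s0, ε, Z) ⊢ (s2, ε, Z)
All input consumed; M is in state s2.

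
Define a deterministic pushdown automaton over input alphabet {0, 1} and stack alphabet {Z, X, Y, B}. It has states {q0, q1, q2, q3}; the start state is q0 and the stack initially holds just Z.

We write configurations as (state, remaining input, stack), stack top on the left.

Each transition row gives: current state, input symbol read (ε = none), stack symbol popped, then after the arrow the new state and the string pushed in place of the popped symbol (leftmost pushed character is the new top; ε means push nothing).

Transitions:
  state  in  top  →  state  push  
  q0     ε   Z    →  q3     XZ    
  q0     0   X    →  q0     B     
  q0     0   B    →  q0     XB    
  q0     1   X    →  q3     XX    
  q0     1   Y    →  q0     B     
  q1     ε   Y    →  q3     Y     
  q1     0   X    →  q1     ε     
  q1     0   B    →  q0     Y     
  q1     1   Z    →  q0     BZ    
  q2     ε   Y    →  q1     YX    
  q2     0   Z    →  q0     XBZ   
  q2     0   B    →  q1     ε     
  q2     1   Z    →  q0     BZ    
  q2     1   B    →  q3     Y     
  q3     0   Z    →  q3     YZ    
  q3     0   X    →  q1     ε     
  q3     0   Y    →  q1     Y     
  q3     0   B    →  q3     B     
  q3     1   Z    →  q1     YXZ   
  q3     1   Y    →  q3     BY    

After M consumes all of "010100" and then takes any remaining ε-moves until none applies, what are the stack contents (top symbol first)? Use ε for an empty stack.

BZ

(q0, 010100, Z)
  ε-move, top Z: go to q3, push XZ → (q3, 010100, XZ)
  read 0, top X: go to q1, push ε → (q1, 10100, Z)
  read 1, top Z: go to q0, push BZ → (q0, 0100, BZ)
  read 0, top B: go to q0, push XB → (q0, 100, XBZ)
  read 1, top X: go to q3, push XX → (q3, 00, XXBZ)
  read 0, top X: go to q1, push ε → (q1, 0, XBZ)
  read 0, top X: go to q1, push ε → (q1, ε, BZ)
All input consumed in state q1 with stack BZ.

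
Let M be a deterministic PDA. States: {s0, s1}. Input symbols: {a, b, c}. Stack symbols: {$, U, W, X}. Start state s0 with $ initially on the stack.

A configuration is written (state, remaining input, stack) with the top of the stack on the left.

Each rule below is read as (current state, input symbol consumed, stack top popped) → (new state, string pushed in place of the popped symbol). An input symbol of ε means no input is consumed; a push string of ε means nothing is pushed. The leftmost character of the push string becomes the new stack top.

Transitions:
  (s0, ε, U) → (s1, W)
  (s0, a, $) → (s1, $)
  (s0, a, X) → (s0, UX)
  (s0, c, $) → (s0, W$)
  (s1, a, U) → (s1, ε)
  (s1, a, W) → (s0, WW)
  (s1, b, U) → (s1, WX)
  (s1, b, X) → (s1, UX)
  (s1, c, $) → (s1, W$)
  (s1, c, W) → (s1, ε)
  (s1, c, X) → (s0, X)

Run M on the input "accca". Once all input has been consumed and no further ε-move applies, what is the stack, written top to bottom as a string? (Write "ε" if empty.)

WW$

(s0, accca, $)
  read a, top $: go to s1, push $ → (s1, ccca, $)
  read c, top $: go to s1, push W$ → (s1, cca, W$)
  read c, top W: go to s1, push ε → (s1, ca, $)
  read c, top $: go to s1, push W$ → (s1, a, W$)
  read a, top W: go to s0, push WW → (s0, ε, WW$)
All input consumed in state s0 with stack WW$.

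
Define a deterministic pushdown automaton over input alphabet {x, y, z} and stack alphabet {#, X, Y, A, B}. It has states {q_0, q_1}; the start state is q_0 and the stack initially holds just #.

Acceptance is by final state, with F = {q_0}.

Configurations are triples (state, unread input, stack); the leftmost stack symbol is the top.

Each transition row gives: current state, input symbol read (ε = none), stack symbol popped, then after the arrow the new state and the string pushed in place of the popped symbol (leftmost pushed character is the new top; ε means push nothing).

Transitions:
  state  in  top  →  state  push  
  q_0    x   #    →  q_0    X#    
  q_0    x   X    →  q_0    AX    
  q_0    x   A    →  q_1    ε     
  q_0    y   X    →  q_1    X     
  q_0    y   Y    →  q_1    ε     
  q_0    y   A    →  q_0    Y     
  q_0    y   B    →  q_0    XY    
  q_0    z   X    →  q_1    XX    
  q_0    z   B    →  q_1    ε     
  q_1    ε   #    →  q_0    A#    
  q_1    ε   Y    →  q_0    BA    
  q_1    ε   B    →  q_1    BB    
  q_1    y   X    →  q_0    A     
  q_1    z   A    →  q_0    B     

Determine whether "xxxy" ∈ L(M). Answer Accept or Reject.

Accept

(q_0, xxxy, #)
  read x, top #: go to q_0, push X# → (q_0, xxy, X#)
  read x, top X: go to q_0, push AX → (q_0, xy, AX#)
  read x, top A: go to q_1, push ε → (q_1, y, X#)
  read y, top X: go to q_0, push A → (q_0, ε, A#)
All input consumed; state q_0 ∈ F.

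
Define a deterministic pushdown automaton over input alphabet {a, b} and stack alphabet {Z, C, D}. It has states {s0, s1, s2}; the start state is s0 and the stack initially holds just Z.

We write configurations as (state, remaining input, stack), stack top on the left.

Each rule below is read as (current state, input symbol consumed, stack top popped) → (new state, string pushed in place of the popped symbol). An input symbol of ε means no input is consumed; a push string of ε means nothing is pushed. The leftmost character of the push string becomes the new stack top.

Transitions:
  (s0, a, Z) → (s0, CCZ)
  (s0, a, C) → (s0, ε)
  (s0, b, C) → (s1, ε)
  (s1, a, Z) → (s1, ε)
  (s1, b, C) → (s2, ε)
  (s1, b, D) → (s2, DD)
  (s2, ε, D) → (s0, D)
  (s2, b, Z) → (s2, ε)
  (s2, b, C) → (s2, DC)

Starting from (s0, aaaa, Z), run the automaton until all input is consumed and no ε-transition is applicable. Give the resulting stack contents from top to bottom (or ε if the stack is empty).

CCZ

(s0, aaaa, Z) ⊢ (s0, aaa, CCZ) ⊢ (s0, aa, CZ) ⊢ (s0, a, Z) ⊢ (s0, ε, CCZ)
All input consumed in state s0 with stack CCZ.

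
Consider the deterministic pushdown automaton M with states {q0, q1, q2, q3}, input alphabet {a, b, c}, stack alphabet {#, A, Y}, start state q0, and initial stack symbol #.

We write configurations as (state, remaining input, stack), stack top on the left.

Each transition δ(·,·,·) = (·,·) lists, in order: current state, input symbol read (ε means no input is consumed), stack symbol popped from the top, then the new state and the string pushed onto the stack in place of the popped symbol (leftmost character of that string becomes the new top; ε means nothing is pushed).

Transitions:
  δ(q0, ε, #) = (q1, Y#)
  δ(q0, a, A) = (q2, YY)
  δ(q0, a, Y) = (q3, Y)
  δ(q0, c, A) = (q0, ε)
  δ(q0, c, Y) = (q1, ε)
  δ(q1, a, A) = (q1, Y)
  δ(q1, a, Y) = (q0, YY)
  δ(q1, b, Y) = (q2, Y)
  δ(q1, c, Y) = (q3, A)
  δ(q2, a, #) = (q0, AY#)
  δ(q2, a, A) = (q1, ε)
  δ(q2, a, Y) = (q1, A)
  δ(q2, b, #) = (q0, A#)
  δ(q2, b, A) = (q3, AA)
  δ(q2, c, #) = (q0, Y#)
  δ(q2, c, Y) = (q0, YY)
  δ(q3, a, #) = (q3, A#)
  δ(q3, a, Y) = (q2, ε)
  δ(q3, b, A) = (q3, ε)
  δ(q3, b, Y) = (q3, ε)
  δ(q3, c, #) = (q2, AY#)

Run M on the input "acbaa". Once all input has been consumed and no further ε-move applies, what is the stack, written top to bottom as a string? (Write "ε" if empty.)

(q0, acbaa, #) ⊢ (q1, acbaa, Y#) ⊢ (q0, cbaa, YY#) ⊢ (q1, baa, Y#) ⊢ (q2, aa, Y#) ⊢ (q1, a, A#) ⊢ (q1, ε, Y#)
All input consumed in state q1 with stack Y#.

Y#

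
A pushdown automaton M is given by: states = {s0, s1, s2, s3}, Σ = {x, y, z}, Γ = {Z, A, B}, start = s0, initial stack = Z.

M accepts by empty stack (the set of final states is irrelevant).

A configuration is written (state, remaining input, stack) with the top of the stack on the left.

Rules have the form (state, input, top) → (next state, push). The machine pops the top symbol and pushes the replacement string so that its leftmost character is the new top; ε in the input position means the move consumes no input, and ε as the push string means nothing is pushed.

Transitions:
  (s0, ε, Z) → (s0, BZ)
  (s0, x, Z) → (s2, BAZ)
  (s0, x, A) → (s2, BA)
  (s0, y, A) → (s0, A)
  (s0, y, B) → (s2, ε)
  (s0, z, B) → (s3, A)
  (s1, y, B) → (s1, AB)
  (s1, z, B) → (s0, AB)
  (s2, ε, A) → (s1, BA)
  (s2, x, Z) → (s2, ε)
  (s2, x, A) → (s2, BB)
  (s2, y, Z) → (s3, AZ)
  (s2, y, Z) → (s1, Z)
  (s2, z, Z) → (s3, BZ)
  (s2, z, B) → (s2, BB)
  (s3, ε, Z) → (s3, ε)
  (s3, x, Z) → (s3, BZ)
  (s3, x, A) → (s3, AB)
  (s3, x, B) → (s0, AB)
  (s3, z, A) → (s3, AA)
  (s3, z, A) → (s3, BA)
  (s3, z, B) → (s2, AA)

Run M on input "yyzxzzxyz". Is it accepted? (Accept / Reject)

Reject

No computation consumes all input and empties the stack.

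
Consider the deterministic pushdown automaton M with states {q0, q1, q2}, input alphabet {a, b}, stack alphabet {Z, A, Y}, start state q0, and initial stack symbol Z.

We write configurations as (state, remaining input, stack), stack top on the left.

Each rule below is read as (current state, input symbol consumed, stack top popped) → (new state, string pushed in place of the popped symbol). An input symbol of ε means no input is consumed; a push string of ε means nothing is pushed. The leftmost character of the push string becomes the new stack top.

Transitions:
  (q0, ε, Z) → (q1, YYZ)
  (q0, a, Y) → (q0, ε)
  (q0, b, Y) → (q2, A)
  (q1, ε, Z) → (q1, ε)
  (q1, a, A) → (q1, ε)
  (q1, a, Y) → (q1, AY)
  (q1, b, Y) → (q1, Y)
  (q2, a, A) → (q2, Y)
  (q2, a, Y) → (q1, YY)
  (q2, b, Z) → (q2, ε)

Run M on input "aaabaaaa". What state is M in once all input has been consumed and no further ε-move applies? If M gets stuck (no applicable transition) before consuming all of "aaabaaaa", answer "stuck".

(q0, aaabaaaa, Z) ⊢ (q1, aaabaaaa, YYZ) ⊢ (q1, aabaaaa, AYYZ) ⊢ (q1, abaaaa, YYZ) ⊢ (q1, baaaa, AYYZ)
No transition for (q1, b, top A); M blocks with input baaaa remaining.

stuck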